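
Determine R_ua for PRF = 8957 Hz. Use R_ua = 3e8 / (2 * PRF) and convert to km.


R_ua = 3e8 / (2 * 8957) = 16746.7 m = 16.7 km

16.7 km


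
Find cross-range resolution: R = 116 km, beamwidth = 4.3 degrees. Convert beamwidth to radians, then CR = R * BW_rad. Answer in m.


BW_rad = 0.075049158
CR = 116000 * 0.075049158 = 8705.7 m

8705.7 m


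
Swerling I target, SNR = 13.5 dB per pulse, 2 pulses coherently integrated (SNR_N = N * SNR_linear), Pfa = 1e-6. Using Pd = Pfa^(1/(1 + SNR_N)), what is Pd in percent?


SNR_lin = 10^(13.5/10) = 22.38721
SNR_N = 2 * 22.38721 = 44.77442
1/(1 + SNR_N) = 1/45.77442 = 0.0218463
Pd = (1e-6)^0.0218463 = 0.73947
Pd = 73.9%

73.9%


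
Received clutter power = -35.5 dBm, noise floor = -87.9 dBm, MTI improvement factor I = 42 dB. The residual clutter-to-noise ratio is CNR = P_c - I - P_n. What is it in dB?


CNR = -35.5 - 42 - (-87.9) = 10.4 dB

10.4 dB


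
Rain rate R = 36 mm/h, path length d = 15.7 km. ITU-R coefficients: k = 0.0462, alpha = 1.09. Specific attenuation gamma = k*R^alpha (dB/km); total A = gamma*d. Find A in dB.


gamma = 0.0462 * 36^1.09 = 2.296211 dB/km
A = 2.296211 * 15.7 = 36.05 dB

36.05 dB


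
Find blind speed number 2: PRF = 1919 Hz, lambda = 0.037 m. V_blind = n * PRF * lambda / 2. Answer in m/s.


V_blind = 2 * 1919 * 0.037 / 2 = 71.0 m/s

71.0 m/s


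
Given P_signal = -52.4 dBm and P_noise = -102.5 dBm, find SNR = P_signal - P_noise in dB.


SNR = -52.4 - (-102.5) = 50.1 dB

50.1 dB


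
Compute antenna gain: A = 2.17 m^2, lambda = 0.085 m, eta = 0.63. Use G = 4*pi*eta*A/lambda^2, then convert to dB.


G_linear = 4*pi*0.63*2.17/0.085^2 = 2377.78
G_dB = 10*log10(2377.78) = 33.8 dB

33.8 dB


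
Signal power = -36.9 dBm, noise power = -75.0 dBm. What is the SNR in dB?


SNR = -36.9 - (-75.0) = 38.1 dB

38.1 dB


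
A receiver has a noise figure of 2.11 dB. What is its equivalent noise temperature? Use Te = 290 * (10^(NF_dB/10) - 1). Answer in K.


NF_lin = 10^(2.11/10) = 1.625549
Te = 290 * (1.625549 - 1) = 181.4 K

181.4 K


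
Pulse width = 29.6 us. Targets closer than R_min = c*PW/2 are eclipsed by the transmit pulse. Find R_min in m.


R_min = 3e8 * 29.6e-6 / 2 = 4440.0 m

4440.0 m


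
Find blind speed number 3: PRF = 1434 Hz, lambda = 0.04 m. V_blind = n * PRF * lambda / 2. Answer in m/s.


V_blind = 3 * 1434 * 0.04 / 2 = 86.0 m/s

86.0 m/s


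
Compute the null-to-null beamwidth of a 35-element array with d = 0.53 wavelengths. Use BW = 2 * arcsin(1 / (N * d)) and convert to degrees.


1/(N*d) = 1/(35*0.53) = 0.053908
BW = 2*arcsin(0.053908) = 6.2 degrees

6.2 degrees


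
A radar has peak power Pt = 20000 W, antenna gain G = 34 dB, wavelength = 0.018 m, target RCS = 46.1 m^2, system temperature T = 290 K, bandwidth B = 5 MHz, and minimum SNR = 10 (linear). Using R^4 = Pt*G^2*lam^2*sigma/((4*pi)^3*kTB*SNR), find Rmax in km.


G_lin = 10^(34/10) = 2511.886432
R^4 = 20000 * 2511.886432^2 * 0.018^2 * 46.1 / ((4*pi)^3 * 1.38e-23 * 290 * 5000000.0 * 10)
R^4 = 4.74678e18 m^4
R_max = (4.74678e18)^(1/4) = 46676.7 m = 46.7 km

46.7 km


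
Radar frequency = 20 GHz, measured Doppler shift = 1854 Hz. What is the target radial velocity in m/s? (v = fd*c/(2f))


v = 1854 * 3e8 / (2 * 20000000000.0) = 13.9 m/s

13.9 m/s


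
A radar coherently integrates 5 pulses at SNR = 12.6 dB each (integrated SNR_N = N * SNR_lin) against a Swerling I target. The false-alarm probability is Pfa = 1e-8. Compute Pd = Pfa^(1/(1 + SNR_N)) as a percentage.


SNR_lin = 10^(12.6/10) = 18.19701
SNR_N = 5 * 18.19701 = 90.98505
1/(1 + SNR_N) = 1/91.98505 = 0.0108713
Pd = (1e-8)^0.0108713 = 0.81852
Pd = 81.9%

81.9%


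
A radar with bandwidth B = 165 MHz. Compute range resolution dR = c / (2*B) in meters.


dR = 3e8 / (2 * 165000000.0) = 0.91 m

0.91 m


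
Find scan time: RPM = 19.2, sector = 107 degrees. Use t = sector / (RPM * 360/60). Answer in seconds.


t = 107 / (19.2 * 360) * 60 = 0.93 s

0.93 s


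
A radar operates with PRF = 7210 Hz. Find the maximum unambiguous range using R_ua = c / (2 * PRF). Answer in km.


R_ua = 3e8 / (2 * 7210) = 20804.4 m = 20.8 km

20.8 km


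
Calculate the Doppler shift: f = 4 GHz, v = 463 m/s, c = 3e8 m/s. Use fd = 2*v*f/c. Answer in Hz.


fd = 2 * 463 * 4000000000.0 / 3e8 = 12346.7 Hz

12346.7 Hz


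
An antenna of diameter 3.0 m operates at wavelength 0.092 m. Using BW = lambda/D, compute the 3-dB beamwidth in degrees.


BW_rad = 0.092 / 3.0 = 0.030667
BW_deg = 1.76 degrees

1.76 degrees


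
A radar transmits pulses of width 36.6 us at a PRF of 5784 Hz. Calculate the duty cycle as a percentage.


DC = 36.6e-6 * 5784 * 100 = 21.17%

21.17%


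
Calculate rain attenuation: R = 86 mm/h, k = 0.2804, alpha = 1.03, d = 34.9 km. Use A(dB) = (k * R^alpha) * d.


gamma = 0.2804 * 86^1.03 = 27.562044 dB/km
A = 27.562044 * 34.9 = 961.92 dB

961.92 dB


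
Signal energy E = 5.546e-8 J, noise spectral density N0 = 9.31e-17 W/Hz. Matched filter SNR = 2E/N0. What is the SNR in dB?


SNR_lin = 2 * 5.546e-8 / 9.31e-17 = 1.191e9
SNR_dB = 10*log10(1.191e9) = 90.8 dB

90.8 dB


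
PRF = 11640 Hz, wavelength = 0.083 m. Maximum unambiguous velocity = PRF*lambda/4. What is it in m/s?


V_ua = 11640 * 0.083 / 4 = 241.5 m/s

241.5 m/s


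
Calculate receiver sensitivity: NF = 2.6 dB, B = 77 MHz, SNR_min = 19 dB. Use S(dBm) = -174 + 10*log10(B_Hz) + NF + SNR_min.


10*log10(77000000.0) = 78.86
S = -174 + 78.86 + 2.6 + 19 = -73.5 dBm

-73.5 dBm


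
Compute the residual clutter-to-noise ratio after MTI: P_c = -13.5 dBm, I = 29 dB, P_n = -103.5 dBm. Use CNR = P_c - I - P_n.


CNR = -13.5 - 29 - (-103.5) = 61.0 dB

61.0 dB


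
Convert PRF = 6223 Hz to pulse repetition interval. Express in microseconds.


PRI = 1/6223 = 0.0001606942 s = 160.7 us

160.7 us


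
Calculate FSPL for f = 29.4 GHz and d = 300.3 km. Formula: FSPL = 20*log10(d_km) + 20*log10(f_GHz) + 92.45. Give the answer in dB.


20*log10(300.3) = 49.55
20*log10(29.4) = 29.37
FSPL = 171.4 dB

171.4 dB


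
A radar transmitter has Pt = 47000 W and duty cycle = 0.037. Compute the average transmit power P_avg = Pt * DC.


P_avg = 47000 * 0.037 = 1739.0 W

1739.0 W


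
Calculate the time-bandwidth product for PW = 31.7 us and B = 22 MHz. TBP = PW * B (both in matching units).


TBP = 31.7 * 22 = 697.4

697.4


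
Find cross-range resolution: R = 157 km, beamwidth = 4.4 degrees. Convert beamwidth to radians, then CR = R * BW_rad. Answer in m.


BW_rad = 0.076794487
CR = 157000 * 0.076794487 = 12056.7 m

12056.7 m


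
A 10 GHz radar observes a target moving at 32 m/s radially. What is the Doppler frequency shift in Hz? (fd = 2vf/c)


fd = 2 * 32 * 10000000000.0 / 3e8 = 2133.3 Hz

2133.3 Hz


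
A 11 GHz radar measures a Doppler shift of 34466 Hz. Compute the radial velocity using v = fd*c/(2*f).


v = 34466 * 3e8 / (2 * 11000000000.0) = 470.0 m/s

470.0 m/s


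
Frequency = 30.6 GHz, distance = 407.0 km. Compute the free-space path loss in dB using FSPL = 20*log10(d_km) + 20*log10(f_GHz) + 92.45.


20*log10(407.0) = 52.19
20*log10(30.6) = 29.71
FSPL = 174.4 dB

174.4 dB


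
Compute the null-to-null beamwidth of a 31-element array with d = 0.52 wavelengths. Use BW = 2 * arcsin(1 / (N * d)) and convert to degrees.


1/(N*d) = 1/(31*0.52) = 0.062035
BW = 2*arcsin(0.062035) = 7.1 degrees

7.1 degrees


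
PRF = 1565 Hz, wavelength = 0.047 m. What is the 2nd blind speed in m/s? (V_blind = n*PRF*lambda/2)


V_blind = 2 * 1565 * 0.047 / 2 = 73.6 m/s

73.6 m/s


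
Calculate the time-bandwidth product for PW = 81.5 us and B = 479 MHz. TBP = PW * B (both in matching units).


TBP = 81.5 * 479 = 39038.5

39038.5


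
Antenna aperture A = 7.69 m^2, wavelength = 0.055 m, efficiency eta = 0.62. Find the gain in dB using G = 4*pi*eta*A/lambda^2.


G_linear = 4*pi*0.62*7.69/0.055^2 = 19806.26
G_dB = 10*log10(19806.26) = 43.0 dB

43.0 dB


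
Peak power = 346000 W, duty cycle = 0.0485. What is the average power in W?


P_avg = 346000 * 0.0485 = 16781.0 W

16781.0 W


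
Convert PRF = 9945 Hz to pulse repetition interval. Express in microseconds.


PRI = 1/9945 = 0.000100553 s = 100.6 us

100.6 us


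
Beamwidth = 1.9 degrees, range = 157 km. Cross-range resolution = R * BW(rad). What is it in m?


BW_rad = 0.033161256
CR = 157000 * 0.033161256 = 5206.3 m

5206.3 m


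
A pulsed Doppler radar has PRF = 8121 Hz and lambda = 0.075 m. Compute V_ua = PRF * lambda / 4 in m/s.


V_ua = 8121 * 0.075 / 4 = 152.3 m/s

152.3 m/s


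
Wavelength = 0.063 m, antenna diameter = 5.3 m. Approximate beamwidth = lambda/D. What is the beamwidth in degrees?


BW_rad = 0.063 / 5.3 = 0.011887
BW_deg = 0.68 degrees

0.68 degrees


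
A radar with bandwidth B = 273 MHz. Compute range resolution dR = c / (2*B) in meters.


dR = 3e8 / (2 * 273000000.0) = 0.55 m

0.55 m


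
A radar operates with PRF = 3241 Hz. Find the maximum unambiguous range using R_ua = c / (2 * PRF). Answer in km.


R_ua = 3e8 / (2 * 3241) = 46282.0 m = 46.3 km

46.3 km


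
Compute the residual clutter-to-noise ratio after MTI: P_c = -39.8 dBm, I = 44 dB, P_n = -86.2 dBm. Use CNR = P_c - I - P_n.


CNR = -39.8 - 44 - (-86.2) = 2.4 dB

2.4 dB


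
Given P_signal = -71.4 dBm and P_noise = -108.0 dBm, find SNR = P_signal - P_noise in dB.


SNR = -71.4 - (-108.0) = 36.6 dB

36.6 dB


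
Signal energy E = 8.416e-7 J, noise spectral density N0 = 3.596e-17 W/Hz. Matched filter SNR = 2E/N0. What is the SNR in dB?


SNR_lin = 2 * 8.416e-7 / 3.596e-17 = 4.681e10
SNR_dB = 10*log10(4.681e10) = 106.7 dB

106.7 dB


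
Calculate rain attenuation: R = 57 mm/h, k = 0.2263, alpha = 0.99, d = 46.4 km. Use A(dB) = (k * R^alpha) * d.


gamma = 0.2263 * 57^0.99 = 12.387985 dB/km
A = 12.387985 * 46.4 = 574.8 dB

574.8 dB


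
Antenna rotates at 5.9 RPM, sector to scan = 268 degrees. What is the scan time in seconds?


t = 268 / (5.9 * 360) * 60 = 7.57 s

7.57 s


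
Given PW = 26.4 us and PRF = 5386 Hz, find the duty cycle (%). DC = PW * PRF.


DC = 26.4e-6 * 5386 * 100 = 14.22%

14.22%


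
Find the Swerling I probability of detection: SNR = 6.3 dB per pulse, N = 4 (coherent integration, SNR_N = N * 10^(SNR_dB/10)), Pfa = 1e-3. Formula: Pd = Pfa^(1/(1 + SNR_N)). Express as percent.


SNR_lin = 10^(6.3/10) = 4.2658
SNR_N = 4 * 4.2658 = 17.0632
1/(1 + SNR_N) = 1/18.0632 = 0.0553612
Pd = (1e-3)^0.0553612 = 0.68221
Pd = 68.2%

68.2%


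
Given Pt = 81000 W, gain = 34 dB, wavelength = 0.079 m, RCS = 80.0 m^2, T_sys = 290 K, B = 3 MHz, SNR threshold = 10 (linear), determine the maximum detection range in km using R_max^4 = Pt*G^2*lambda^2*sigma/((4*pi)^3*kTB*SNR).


G_lin = 10^(34/10) = 2511.886432
R^4 = 81000 * 2511.886432^2 * 0.079^2 * 80.0 / ((4*pi)^3 * 1.38e-23 * 290 * 3000000.0 * 10)
R^4 = 1.07103e21 m^4
R_max = (1.07103e21)^(1/4) = 180904.9 m = 180.9 km

180.9 km


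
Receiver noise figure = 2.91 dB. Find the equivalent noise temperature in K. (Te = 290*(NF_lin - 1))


NF_lin = 10^(2.91/10) = 1.954339
Te = 290 * (1.954339 - 1) = 276.8 K

276.8 K


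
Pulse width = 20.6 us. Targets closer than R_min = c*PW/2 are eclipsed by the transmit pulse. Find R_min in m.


R_min = 3e8 * 20.6e-6 / 2 = 3090.0 m

3090.0 m


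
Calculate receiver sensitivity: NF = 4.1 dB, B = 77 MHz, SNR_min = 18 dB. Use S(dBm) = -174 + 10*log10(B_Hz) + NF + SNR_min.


10*log10(77000000.0) = 78.86
S = -174 + 78.86 + 4.1 + 18 = -73.0 dBm

-73.0 dBm


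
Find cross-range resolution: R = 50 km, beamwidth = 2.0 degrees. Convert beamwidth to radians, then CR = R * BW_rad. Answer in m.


BW_rad = 0.034906585
CR = 50000 * 0.034906585 = 1745.3 m

1745.3 m


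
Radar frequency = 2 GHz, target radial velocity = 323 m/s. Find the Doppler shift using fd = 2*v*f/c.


fd = 2 * 323 * 2000000000.0 / 3e8 = 4306.7 Hz

4306.7 Hz


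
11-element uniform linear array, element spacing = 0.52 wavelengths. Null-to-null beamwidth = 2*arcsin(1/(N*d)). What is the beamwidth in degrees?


1/(N*d) = 1/(11*0.52) = 0.174825
BW = 2*arcsin(0.174825) = 20.1 degrees

20.1 degrees


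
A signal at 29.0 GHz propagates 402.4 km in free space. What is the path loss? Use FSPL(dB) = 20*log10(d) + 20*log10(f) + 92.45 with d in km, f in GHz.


20*log10(402.4) = 52.09
20*log10(29.0) = 29.25
FSPL = 173.8 dB

173.8 dB


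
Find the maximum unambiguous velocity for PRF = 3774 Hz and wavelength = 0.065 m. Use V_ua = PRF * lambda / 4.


V_ua = 3774 * 0.065 / 4 = 61.3 m/s

61.3 m/s


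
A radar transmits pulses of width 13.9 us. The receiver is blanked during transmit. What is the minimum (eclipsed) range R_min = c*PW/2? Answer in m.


R_min = 3e8 * 13.9e-6 / 2 = 2085.0 m

2085.0 m


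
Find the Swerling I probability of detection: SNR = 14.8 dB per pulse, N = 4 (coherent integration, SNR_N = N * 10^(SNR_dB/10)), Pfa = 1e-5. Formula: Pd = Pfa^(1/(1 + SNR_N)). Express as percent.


SNR_lin = 10^(14.8/10) = 30.19952
SNR_N = 4 * 30.19952 = 120.79808
1/(1 + SNR_N) = 1/121.79808 = 0.0082103
Pd = (1e-5)^0.0082103 = 0.90981
Pd = 91.0%

91.0%


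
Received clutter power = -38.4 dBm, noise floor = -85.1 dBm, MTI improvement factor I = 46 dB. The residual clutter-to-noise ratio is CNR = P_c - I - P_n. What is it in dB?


CNR = -38.4 - 46 - (-85.1) = 0.7 dB

0.7 dB


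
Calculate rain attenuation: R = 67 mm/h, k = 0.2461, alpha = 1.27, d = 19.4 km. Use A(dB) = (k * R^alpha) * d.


gamma = 0.2461 * 67^1.27 = 51.312906 dB/km
A = 51.312906 * 19.4 = 995.47 dB

995.47 dB


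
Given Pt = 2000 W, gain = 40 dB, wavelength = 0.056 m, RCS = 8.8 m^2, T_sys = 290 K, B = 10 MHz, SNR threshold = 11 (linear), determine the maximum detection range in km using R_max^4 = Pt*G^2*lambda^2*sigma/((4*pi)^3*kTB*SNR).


G_lin = 10^(40/10) = 10000.0
R^4 = 2000 * 10000.0^2 * 0.056^2 * 8.8 / ((4*pi)^3 * 1.38e-23 * 290 * 10000000.0 * 11)
R^4 = 6.31814e18 m^4
R_max = (6.31814e18)^(1/4) = 50135.7 m = 50.1 km

50.1 km


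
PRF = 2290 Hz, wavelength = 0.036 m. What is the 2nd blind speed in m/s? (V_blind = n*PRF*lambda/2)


V_blind = 2 * 2290 * 0.036 / 2 = 82.4 m/s

82.4 m/s


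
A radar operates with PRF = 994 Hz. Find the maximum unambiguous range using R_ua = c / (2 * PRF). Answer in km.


R_ua = 3e8 / (2 * 994) = 150905.4 m = 150.9 km

150.9 km


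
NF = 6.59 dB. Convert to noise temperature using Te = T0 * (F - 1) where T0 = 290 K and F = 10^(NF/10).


NF_lin = 10^(6.59/10) = 4.560369
Te = 290 * (4.560369 - 1) = 1032.5 K

1032.5 K


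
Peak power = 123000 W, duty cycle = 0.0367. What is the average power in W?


P_avg = 123000 * 0.0367 = 4514.1 W

4514.1 W


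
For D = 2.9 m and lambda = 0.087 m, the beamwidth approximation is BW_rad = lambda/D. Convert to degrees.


BW_rad = 0.087 / 2.9 = 0.03
BW_deg = 1.72 degrees

1.72 degrees


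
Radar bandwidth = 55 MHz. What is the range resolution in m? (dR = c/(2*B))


dR = 3e8 / (2 * 55000000.0) = 2.73 m

2.73 m


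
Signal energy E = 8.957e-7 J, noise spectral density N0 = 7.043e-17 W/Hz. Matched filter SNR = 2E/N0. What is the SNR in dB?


SNR_lin = 2 * 8.957e-7 / 7.043e-17 = 2.544e10
SNR_dB = 10*log10(2.544e10) = 104.1 dB

104.1 dB


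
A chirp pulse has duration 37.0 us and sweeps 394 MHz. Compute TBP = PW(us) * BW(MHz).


TBP = 37.0 * 394 = 14578.0

14578.0


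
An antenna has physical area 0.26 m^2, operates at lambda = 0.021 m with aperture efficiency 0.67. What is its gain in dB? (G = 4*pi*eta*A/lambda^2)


G_linear = 4*pi*0.67*0.26/0.021^2 = 4963.86
G_dB = 10*log10(4963.86) = 37.0 dB

37.0 dB


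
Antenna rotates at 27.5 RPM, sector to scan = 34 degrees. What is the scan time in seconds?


t = 34 / (27.5 * 360) * 60 = 0.21 s

0.21 s


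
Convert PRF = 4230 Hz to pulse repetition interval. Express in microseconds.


PRI = 1/4230 = 0.0002364066 s = 236.4 us

236.4 us


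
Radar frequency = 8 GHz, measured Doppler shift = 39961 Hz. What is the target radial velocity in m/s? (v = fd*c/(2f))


v = 39961 * 3e8 / (2 * 8000000000.0) = 749.3 m/s

749.3 m/s


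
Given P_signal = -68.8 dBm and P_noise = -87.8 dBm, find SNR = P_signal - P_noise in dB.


SNR = -68.8 - (-87.8) = 19.0 dB

19.0 dB


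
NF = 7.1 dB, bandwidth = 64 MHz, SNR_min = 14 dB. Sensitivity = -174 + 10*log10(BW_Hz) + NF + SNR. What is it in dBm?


10*log10(64000000.0) = 78.06
S = -174 + 78.06 + 7.1 + 14 = -74.8 dBm

-74.8 dBm


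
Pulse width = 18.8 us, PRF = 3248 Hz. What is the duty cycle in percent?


DC = 18.8e-6 * 3248 * 100 = 6.11%

6.11%


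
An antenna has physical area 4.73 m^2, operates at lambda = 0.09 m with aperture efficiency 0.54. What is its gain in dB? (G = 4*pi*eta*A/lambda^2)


G_linear = 4*pi*0.54*4.73/0.09^2 = 3962.6
G_dB = 10*log10(3962.6) = 36.0 dB

36.0 dB


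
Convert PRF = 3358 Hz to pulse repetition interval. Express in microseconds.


PRI = 1/3358 = 0.0002977963 s = 297.8 us

297.8 us


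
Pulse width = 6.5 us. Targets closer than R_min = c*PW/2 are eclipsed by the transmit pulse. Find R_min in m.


R_min = 3e8 * 6.5e-6 / 2 = 975.0 m

975.0 m


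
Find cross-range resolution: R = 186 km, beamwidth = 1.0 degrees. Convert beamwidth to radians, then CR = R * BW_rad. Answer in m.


BW_rad = 0.017453293
CR = 186000 * 0.017453293 = 3246.3 m

3246.3 m


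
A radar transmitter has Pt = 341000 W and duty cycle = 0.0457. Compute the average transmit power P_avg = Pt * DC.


P_avg = 341000 * 0.0457 = 15583.7 W

15583.7 W


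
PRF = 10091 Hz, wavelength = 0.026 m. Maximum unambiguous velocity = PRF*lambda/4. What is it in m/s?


V_ua = 10091 * 0.026 / 4 = 65.6 m/s

65.6 m/s


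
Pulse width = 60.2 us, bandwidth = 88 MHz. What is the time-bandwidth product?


TBP = 60.2 * 88 = 5297.6

5297.6


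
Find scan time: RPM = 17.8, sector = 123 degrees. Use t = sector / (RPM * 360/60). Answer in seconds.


t = 123 / (17.8 * 360) * 60 = 1.15 s

1.15 s


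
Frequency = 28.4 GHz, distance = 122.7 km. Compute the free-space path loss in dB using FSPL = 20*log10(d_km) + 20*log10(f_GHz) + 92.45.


20*log10(122.7) = 41.78
20*log10(28.4) = 29.07
FSPL = 163.3 dB

163.3 dB


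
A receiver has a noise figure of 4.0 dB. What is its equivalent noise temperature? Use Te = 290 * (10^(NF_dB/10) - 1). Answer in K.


NF_lin = 10^(4.0/10) = 2.511886
Te = 290 * (2.511886 - 1) = 438.4 K

438.4 K


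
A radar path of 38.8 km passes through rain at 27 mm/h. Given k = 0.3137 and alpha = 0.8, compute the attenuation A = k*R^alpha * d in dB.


gamma = 0.3137 * 27^0.8 = 4.381326 dB/km
A = 4.381326 * 38.8 = 170.0 dB

170.0 dB


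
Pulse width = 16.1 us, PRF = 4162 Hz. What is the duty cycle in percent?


DC = 16.1e-6 * 4162 * 100 = 6.7%

6.7%


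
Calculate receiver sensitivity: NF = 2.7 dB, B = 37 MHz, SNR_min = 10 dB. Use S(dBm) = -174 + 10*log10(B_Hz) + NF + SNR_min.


10*log10(37000000.0) = 75.68
S = -174 + 75.68 + 2.7 + 10 = -85.6 dBm

-85.6 dBm


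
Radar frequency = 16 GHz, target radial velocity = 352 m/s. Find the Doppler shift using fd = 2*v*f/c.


fd = 2 * 352 * 16000000000.0 / 3e8 = 37546.7 Hz

37546.7 Hz


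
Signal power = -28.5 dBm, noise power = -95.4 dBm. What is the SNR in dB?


SNR = -28.5 - (-95.4) = 66.9 dB

66.9 dB


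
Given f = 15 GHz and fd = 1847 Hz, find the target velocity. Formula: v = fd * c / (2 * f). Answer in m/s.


v = 1847 * 3e8 / (2 * 15000000000.0) = 18.5 m/s

18.5 m/s


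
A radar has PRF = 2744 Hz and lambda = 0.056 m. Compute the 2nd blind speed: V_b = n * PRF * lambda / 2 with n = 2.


V_blind = 2 * 2744 * 0.056 / 2 = 153.7 m/s

153.7 m/s


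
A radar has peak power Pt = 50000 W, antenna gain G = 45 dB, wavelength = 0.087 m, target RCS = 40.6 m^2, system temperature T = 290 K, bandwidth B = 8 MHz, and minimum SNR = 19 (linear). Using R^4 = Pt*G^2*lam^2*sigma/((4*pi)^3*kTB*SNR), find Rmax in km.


G_lin = 10^(45/10) = 31622.776602
R^4 = 50000 * 31622.776602^2 * 0.087^2 * 40.6 / ((4*pi)^3 * 1.38e-23 * 290 * 8000000.0 * 19)
R^4 = 1.27287e22 m^4
R_max = (1.27287e22)^(1/4) = 335889.2 m = 335.9 km

335.9 km


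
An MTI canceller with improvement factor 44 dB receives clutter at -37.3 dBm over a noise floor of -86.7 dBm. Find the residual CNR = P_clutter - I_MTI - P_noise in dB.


CNR = -37.3 - 44 - (-86.7) = 5.4 dB

5.4 dB


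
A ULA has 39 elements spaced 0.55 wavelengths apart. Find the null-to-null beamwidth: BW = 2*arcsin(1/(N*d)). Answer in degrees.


1/(N*d) = 1/(39*0.55) = 0.04662
BW = 2*arcsin(0.04662) = 5.3 degrees

5.3 degrees


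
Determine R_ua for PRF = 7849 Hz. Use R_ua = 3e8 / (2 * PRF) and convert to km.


R_ua = 3e8 / (2 * 7849) = 19110.7 m = 19.1 km

19.1 km


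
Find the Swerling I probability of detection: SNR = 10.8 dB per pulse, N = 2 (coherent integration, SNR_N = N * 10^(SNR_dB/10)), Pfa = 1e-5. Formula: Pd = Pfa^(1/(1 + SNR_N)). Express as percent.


SNR_lin = 10^(10.8/10) = 12.02264
SNR_N = 2 * 12.02264 = 24.04528
1/(1 + SNR_N) = 1/25.04528 = 0.0399277
Pd = (1e-5)^0.0399277 = 0.63148
Pd = 63.1%

63.1%


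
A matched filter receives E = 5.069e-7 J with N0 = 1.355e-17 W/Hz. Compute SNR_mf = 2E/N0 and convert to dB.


SNR_lin = 2 * 5.069e-7 / 1.355e-17 = 7.482e10
SNR_dB = 10*log10(7.482e10) = 108.7 dB

108.7 dB


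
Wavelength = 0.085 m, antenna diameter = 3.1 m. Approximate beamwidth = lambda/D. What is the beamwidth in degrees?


BW_rad = 0.085 / 3.1 = 0.027419
BW_deg = 1.57 degrees

1.57 degrees


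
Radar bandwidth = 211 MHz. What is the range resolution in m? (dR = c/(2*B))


dR = 3e8 / (2 * 211000000.0) = 0.71 m

0.71 m


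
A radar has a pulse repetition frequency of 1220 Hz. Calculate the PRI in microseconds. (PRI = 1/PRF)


PRI = 1/1220 = 0.0008196721 s = 819.7 us

819.7 us


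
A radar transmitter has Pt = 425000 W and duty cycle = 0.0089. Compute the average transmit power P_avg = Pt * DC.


P_avg = 425000 * 0.0089 = 3782.5 W

3782.5 W


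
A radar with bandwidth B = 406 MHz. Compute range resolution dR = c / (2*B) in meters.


dR = 3e8 / (2 * 406000000.0) = 0.37 m

0.37 m


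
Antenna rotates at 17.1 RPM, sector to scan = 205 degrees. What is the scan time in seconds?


t = 205 / (17.1 * 360) * 60 = 2.0 s

2.0 s


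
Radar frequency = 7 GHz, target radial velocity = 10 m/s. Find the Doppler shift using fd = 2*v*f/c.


fd = 2 * 10 * 7000000000.0 / 3e8 = 466.7 Hz

466.7 Hz


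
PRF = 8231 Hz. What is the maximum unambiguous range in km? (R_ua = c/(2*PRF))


R_ua = 3e8 / (2 * 8231) = 18223.8 m = 18.2 km

18.2 km


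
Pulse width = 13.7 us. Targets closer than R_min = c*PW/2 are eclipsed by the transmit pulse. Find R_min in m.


R_min = 3e8 * 13.7e-6 / 2 = 2055.0 m

2055.0 m


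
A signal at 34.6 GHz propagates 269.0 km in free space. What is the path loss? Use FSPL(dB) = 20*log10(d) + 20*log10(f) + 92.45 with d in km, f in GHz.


20*log10(269.0) = 48.6
20*log10(34.6) = 30.78
FSPL = 171.8 dB

171.8 dB


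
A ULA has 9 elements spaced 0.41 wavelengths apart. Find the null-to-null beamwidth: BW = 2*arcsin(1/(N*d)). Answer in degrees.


1/(N*d) = 1/(9*0.41) = 0.271003
BW = 2*arcsin(0.271003) = 31.4 degrees

31.4 degrees


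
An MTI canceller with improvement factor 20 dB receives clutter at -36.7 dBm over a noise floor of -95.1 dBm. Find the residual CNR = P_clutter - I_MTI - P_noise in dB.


CNR = -36.7 - 20 - (-95.1) = 38.4 dB

38.4 dB


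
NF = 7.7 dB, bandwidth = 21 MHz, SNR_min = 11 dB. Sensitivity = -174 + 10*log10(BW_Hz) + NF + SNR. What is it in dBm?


10*log10(21000000.0) = 73.22
S = -174 + 73.22 + 7.7 + 11 = -82.1 dBm

-82.1 dBm


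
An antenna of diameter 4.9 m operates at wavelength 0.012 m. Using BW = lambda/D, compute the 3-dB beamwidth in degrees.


BW_rad = 0.012 / 4.9 = 0.002449
BW_deg = 0.14 degrees

0.14 degrees


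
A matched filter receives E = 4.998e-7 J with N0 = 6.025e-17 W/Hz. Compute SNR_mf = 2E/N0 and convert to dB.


SNR_lin = 2 * 4.998e-7 / 6.025e-17 = 1.659e10
SNR_dB = 10*log10(1.659e10) = 102.2 dB

102.2 dB


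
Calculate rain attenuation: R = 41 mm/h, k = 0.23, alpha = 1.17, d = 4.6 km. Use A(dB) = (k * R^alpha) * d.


gamma = 0.23 * 41^1.17 = 17.729029 dB/km
A = 17.729029 * 4.6 = 81.55 dB

81.55 dB


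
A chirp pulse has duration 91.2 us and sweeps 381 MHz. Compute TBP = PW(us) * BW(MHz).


TBP = 91.2 * 381 = 34747.2

34747.2


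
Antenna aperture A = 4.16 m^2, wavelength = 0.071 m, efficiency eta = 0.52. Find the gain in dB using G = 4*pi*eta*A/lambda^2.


G_linear = 4*pi*0.52*4.16/0.071^2 = 5392.5
G_dB = 10*log10(5392.5) = 37.3 dB

37.3 dB


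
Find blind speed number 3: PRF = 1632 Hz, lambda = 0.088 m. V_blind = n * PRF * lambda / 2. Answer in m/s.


V_blind = 3 * 1632 * 0.088 / 2 = 215.4 m/s

215.4 m/s


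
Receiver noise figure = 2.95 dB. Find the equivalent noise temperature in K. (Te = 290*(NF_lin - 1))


NF_lin = 10^(2.95/10) = 1.972423
Te = 290 * (1.972423 - 1) = 282.0 K

282.0 K


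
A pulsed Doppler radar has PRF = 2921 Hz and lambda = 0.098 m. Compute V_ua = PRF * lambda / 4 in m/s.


V_ua = 2921 * 0.098 / 4 = 71.6 m/s

71.6 m/s


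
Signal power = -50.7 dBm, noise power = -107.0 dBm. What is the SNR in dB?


SNR = -50.7 - (-107.0) = 56.3 dB

56.3 dB


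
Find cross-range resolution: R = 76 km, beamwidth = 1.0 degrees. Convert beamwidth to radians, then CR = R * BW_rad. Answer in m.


BW_rad = 0.017453293
CR = 76000 * 0.017453293 = 1326.5 m

1326.5 m


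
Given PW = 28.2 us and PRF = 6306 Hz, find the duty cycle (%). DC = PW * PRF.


DC = 28.2e-6 * 6306 * 100 = 17.78%

17.78%


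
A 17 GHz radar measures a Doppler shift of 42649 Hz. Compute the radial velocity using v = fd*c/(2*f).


v = 42649 * 3e8 / (2 * 17000000000.0) = 376.3 m/s

376.3 m/s


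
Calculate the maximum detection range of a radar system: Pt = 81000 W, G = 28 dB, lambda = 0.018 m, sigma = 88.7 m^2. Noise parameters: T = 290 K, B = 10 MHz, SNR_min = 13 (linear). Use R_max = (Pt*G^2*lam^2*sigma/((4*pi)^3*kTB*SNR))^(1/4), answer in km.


G_lin = 10^(28/10) = 630.957344
R^4 = 81000 * 630.957344^2 * 0.018^2 * 88.7 / ((4*pi)^3 * 1.38e-23 * 290 * 10000000.0 * 13)
R^4 = 8.97643e17 m^4
R_max = (8.97643e17)^(1/4) = 30780.5 m = 30.8 km

30.8 km


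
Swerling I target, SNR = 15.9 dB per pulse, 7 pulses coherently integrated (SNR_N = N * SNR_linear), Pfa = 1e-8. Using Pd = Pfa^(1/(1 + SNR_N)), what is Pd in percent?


SNR_lin = 10^(15.9/10) = 38.90451
SNR_N = 7 * 38.90451 = 272.33157
1/(1 + SNR_N) = 1/273.33157 = 0.0036586
Pd = (1e-8)^0.0036586 = 0.93483
Pd = 93.5%

93.5%


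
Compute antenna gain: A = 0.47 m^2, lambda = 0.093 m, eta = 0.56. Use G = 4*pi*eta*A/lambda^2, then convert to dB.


G_linear = 4*pi*0.56*0.47/0.093^2 = 382.41
G_dB = 10*log10(382.41) = 25.8 dB

25.8 dB


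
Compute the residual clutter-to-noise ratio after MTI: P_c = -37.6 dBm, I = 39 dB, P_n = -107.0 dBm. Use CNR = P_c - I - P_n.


CNR = -37.6 - 39 - (-107.0) = 30.4 dB

30.4 dB


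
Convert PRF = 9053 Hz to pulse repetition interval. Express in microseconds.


PRI = 1/9053 = 0.0001104606 s = 110.5 us

110.5 us


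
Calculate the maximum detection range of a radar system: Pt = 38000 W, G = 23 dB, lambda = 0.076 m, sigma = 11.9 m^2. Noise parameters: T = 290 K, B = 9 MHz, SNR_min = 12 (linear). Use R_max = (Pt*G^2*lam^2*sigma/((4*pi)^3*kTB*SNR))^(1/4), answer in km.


G_lin = 10^(23/10) = 199.526231
R^4 = 38000 * 199.526231^2 * 0.076^2 * 11.9 / ((4*pi)^3 * 1.38e-23 * 290 * 9000000.0 * 12)
R^4 = 1.21235e17 m^4
R_max = (1.21235e17)^(1/4) = 18659.8 m = 18.7 km

18.7 km


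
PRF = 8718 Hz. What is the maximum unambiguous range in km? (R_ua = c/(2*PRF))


R_ua = 3e8 / (2 * 8718) = 17205.8 m = 17.2 km

17.2 km


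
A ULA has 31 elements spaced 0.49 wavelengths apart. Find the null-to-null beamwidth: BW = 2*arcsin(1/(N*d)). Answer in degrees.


1/(N*d) = 1/(31*0.49) = 0.065833
BW = 2*arcsin(0.065833) = 7.5 degrees

7.5 degrees


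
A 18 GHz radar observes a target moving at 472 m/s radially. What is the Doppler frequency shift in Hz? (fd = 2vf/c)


fd = 2 * 472 * 18000000000.0 / 3e8 = 56640.0 Hz

56640.0 Hz


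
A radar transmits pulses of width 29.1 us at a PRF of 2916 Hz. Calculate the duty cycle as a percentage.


DC = 29.1e-6 * 2916 * 100 = 8.49%

8.49%


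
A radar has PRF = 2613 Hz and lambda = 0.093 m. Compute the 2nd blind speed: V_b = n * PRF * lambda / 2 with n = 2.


V_blind = 2 * 2613 * 0.093 / 2 = 243.0 m/s

243.0 m/s


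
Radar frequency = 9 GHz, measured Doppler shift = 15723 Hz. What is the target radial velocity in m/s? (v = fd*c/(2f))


v = 15723 * 3e8 / (2 * 9000000000.0) = 262.1 m/s

262.1 m/s


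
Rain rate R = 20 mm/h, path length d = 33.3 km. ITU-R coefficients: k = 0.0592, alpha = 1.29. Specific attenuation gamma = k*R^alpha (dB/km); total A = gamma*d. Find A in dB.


gamma = 0.0592 * 20^1.29 = 2.822607 dB/km
A = 2.822607 * 33.3 = 93.99 dB

93.99 dB


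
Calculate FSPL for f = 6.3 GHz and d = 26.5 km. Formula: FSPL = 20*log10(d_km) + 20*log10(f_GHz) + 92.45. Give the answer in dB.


20*log10(26.5) = 28.46
20*log10(6.3) = 15.99
FSPL = 136.9 dB

136.9 dB


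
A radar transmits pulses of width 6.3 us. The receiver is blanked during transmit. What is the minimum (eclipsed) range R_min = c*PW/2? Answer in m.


R_min = 3e8 * 6.3e-6 / 2 = 945.0 m

945.0 m


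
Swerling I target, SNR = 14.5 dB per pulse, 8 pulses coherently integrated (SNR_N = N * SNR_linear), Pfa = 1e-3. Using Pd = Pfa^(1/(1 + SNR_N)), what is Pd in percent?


SNR_lin = 10^(14.5/10) = 28.18383
SNR_N = 8 * 28.18383 = 225.47064
1/(1 + SNR_N) = 1/226.47064 = 0.0044156
Pd = (1e-3)^0.0044156 = 0.96996
Pd = 97.0%

97.0%


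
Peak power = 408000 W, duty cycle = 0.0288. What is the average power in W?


P_avg = 408000 * 0.0288 = 11750.4 W

11750.4 W


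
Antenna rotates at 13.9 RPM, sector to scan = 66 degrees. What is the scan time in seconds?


t = 66 / (13.9 * 360) * 60 = 0.79 s

0.79 s


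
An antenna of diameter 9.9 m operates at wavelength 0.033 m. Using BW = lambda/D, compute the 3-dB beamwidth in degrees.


BW_rad = 0.033 / 9.9 = 0.003333
BW_deg = 0.19 degrees

0.19 degrees


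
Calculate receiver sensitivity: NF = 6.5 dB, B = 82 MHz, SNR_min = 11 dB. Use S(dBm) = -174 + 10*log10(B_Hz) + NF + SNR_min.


10*log10(82000000.0) = 79.14
S = -174 + 79.14 + 6.5 + 11 = -77.4 dBm

-77.4 dBm


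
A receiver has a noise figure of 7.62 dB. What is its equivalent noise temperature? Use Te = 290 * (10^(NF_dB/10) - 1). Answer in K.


NF_lin = 10^(7.62/10) = 5.78096
Te = 290 * (5.78096 - 1) = 1386.5 K

1386.5 K


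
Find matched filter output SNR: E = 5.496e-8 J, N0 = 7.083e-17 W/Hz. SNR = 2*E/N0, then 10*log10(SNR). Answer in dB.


SNR_lin = 2 * 5.496e-8 / 7.083e-17 = 1.552e9
SNR_dB = 10*log10(1.552e9) = 91.9 dB

91.9 dB


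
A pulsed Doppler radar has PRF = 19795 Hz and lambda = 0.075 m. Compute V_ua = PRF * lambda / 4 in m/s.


V_ua = 19795 * 0.075 / 4 = 371.2 m/s

371.2 m/s


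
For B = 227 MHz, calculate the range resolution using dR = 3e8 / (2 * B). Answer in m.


dR = 3e8 / (2 * 227000000.0) = 0.66 m

0.66 m


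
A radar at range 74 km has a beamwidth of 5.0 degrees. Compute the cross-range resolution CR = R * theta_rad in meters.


BW_rad = 0.087266463
CR = 74000 * 0.087266463 = 6457.7 m

6457.7 m


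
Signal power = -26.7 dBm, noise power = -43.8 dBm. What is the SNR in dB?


SNR = -26.7 - (-43.8) = 17.1 dB

17.1 dB


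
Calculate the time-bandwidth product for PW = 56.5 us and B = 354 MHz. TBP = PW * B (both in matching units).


TBP = 56.5 * 354 = 20001.0

20001.0


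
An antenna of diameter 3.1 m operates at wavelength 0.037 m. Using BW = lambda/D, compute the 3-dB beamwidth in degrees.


BW_rad = 0.037 / 3.1 = 0.011935
BW_deg = 0.68 degrees

0.68 degrees


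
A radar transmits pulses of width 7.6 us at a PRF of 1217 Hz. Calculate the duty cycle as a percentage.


DC = 7.6e-6 * 1217 * 100 = 0.92%

0.92%


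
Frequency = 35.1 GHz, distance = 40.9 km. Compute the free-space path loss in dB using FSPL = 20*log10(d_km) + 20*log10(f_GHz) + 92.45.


20*log10(40.9) = 32.23
20*log10(35.1) = 30.91
FSPL = 155.6 dB

155.6 dB


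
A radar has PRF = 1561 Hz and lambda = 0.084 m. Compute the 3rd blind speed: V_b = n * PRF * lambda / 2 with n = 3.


V_blind = 3 * 1561 * 0.084 / 2 = 196.7 m/s

196.7 m/s


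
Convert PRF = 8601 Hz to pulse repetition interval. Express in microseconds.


PRI = 1/8601 = 0.0001162656 s = 116.3 us

116.3 us


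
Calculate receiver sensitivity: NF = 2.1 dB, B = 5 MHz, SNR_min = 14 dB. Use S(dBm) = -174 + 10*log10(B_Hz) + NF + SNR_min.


10*log10(5000000.0) = 66.99
S = -174 + 66.99 + 2.1 + 14 = -90.9 dBm

-90.9 dBm


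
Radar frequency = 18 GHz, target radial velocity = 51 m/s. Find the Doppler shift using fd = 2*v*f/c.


fd = 2 * 51 * 18000000000.0 / 3e8 = 6120.0 Hz

6120.0 Hz


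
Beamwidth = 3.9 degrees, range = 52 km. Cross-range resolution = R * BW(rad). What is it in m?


BW_rad = 0.068067841
CR = 52000 * 0.068067841 = 3539.5 m

3539.5 m


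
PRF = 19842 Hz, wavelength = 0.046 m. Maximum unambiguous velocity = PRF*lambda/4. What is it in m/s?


V_ua = 19842 * 0.046 / 4 = 228.2 m/s

228.2 m/s


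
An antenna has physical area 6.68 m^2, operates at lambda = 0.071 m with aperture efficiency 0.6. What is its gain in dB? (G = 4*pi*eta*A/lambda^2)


G_linear = 4*pi*0.6*6.68/0.071^2 = 9991.27
G_dB = 10*log10(9991.27) = 40.0 dB

40.0 dB


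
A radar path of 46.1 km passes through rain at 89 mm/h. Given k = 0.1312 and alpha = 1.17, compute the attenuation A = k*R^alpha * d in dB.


gamma = 0.1312 * 89^1.17 = 25.044948 dB/km
A = 25.044948 * 46.1 = 1154.57 dB

1154.57 dB


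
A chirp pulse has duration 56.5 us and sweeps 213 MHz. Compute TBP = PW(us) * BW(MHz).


TBP = 56.5 * 213 = 12034.5

12034.5


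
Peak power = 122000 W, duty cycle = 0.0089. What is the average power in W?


P_avg = 122000 * 0.0089 = 1085.8 W

1085.8 W


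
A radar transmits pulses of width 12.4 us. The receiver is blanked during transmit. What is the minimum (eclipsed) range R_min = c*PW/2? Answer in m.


R_min = 3e8 * 12.4e-6 / 2 = 1860.0 m

1860.0 m


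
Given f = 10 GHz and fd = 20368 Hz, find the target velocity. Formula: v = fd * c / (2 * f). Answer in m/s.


v = 20368 * 3e8 / (2 * 10000000000.0) = 305.5 m/s

305.5 m/s


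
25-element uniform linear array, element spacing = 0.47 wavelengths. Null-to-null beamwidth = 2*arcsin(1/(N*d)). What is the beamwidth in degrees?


1/(N*d) = 1/(25*0.47) = 0.085106
BW = 2*arcsin(0.085106) = 9.8 degrees

9.8 degrees


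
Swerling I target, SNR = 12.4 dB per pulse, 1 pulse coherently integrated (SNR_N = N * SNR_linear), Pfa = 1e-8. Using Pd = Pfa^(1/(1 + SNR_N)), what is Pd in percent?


SNR_lin = 10^(12.4/10) = 17.37801
SNR_N = 1 * 17.37801 = 17.37801
1/(1 + SNR_N) = 1/18.37801 = 0.0544129
Pd = (1e-8)^0.0544129 = 0.36703
Pd = 36.7%

36.7%


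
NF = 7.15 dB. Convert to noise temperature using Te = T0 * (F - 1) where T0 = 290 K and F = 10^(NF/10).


NF_lin = 10^(7.15/10) = 5.188
Te = 290 * (5.188 - 1) = 1214.5 K

1214.5 K


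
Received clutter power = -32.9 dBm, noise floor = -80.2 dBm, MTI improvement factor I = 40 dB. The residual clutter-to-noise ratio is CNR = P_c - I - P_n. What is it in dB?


CNR = -32.9 - 40 - (-80.2) = 7.3 dB

7.3 dB


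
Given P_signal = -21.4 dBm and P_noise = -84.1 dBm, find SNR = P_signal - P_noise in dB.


SNR = -21.4 - (-84.1) = 62.7 dB

62.7 dB


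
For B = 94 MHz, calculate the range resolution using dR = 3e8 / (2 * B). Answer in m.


dR = 3e8 / (2 * 94000000.0) = 1.6 m

1.6 m


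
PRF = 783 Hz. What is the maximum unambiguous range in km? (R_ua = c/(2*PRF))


R_ua = 3e8 / (2 * 783) = 191570.9 m = 191.6 km

191.6 km


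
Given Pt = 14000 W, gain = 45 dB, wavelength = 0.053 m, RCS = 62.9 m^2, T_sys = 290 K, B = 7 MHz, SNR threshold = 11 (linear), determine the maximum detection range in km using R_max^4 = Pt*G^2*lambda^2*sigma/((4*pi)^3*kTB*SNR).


G_lin = 10^(45/10) = 31622.776602
R^4 = 14000 * 31622.776602^2 * 0.053^2 * 62.9 / ((4*pi)^3 * 1.38e-23 * 290 * 7000000.0 * 11)
R^4 = 4.04513e21 m^4
R_max = (4.04513e21)^(1/4) = 252193.1 m = 252.2 km

252.2 km


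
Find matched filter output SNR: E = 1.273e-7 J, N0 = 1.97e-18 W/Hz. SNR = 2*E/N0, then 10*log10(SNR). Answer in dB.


SNR_lin = 2 * 1.273e-7 / 1.97e-18 = 1.292e11
SNR_dB = 10*log10(1.292e11) = 111.1 dB

111.1 dB


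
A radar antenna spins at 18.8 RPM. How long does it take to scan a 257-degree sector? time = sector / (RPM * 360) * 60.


t = 257 / (18.8 * 360) * 60 = 2.28 s

2.28 s


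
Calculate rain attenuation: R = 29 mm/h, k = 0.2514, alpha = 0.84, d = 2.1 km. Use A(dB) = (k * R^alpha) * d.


gamma = 0.2514 * 29^0.84 = 4.253825 dB/km
A = 4.253825 * 2.1 = 8.93 dB

8.93 dB


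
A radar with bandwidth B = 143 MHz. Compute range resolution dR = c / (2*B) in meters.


dR = 3e8 / (2 * 143000000.0) = 1.05 m

1.05 m


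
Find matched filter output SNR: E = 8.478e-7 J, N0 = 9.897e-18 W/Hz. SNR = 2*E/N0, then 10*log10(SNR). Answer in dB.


SNR_lin = 2 * 8.478e-7 / 9.897e-18 = 1.713e11
SNR_dB = 10*log10(1.713e11) = 112.3 dB

112.3 dB


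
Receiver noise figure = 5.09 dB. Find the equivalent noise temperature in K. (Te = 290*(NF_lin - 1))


NF_lin = 10^(5.09/10) = 3.228494
Te = 290 * (3.228494 - 1) = 646.3 K

646.3 K


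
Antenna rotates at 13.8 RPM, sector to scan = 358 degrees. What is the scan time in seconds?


t = 358 / (13.8 * 360) * 60 = 4.32 s

4.32 s


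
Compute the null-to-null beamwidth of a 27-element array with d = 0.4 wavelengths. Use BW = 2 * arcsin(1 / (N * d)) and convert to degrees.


1/(N*d) = 1/(27*0.4) = 0.092593
BW = 2*arcsin(0.092593) = 10.6 degrees

10.6 degrees


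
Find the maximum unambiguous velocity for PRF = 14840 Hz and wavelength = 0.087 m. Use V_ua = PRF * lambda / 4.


V_ua = 14840 * 0.087 / 4 = 322.8 m/s

322.8 m/s


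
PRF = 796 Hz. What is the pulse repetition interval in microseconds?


PRI = 1/796 = 0.0012562814 s = 1256.3 us

1256.3 us


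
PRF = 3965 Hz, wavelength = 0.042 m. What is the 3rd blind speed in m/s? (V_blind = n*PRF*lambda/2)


V_blind = 3 * 3965 * 0.042 / 2 = 249.8 m/s

249.8 m/s


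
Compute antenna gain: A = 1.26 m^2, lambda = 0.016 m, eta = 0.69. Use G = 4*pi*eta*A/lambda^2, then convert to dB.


G_linear = 4*pi*0.69*1.26/0.016^2 = 42676.57
G_dB = 10*log10(42676.57) = 46.3 dB

46.3 dB


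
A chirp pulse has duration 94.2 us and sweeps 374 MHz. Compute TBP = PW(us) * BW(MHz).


TBP = 94.2 * 374 = 35230.8

35230.8


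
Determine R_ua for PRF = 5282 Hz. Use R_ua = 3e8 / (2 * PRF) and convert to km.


R_ua = 3e8 / (2 * 5282) = 28398.3 m = 28.4 km

28.4 km


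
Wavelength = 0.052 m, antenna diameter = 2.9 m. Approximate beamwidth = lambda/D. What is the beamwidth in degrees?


BW_rad = 0.052 / 2.9 = 0.017931
BW_deg = 1.03 degrees

1.03 degrees


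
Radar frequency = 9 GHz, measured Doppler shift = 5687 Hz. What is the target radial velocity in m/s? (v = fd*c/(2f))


v = 5687 * 3e8 / (2 * 9000000000.0) = 94.8 m/s

94.8 m/s


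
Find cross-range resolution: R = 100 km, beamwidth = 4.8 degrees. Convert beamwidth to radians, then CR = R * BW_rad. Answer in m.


BW_rad = 0.083775804
CR = 100000 * 0.083775804 = 8377.6 m

8377.6 m
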